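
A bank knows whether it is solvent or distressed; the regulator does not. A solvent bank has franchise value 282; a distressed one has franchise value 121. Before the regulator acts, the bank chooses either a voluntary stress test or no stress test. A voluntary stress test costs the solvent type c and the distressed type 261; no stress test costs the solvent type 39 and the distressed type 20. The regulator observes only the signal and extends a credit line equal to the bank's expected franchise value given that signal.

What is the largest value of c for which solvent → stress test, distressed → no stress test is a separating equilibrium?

Under separation: stress test → solvent (pays 282); no stress test → distressed (pays 121).
Distressed: 121 − 20 = 101 ≥ 282 − 261 = 21. Holds regardless of c. ✓
Solvent: 282 − c ≥ 121 − 39, so c ≤ 282 − 82 = 200.

200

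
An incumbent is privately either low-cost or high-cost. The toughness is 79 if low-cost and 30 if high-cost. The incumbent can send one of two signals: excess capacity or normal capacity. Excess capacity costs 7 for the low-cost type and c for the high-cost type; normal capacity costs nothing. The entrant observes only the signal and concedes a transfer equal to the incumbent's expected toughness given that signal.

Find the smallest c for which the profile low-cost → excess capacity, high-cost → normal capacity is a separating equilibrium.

49

Under separation: excess capacity → low-cost (pays 79); normal capacity → high-cost (pays 30).
Low-cost: 79 − 7 = 72 ≥ 30 − 0 = 30. Holds regardless of c. ✓
High-cost: 30 − 0 ≥ 79 − c, so c ≥ 79 − 30 = 49.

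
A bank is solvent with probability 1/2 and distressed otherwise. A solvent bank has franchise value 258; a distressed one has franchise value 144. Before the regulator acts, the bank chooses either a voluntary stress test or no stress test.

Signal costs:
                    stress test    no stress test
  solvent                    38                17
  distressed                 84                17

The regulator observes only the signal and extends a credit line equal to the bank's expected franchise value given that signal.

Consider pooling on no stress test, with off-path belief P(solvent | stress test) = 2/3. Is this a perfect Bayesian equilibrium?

At the pooled signal (no stress test) the regulator holds the prior 1/2 and pays 1/2·258 + 1/2·144 = 201. Off-path (stress test) belief 2/3 gives 2/3·258 + 1/3·144 = 220.
Solvent: no stress test gives 201 − 17 = 184; stress test gives 220 − 38 = 182. Stays. ✓
Distressed: no stress test gives 201 − 17 = 184; stress test gives 220 − 84 = 136. Stays. ✓

Yes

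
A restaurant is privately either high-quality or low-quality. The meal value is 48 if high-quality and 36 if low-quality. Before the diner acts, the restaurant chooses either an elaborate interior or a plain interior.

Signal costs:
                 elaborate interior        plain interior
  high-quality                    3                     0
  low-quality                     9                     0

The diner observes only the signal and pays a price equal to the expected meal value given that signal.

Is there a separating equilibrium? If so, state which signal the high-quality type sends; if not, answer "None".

Try high-quality → elaborate interior, low-quality → plain interior:
  If types separate, elaborate interior earns payment 48 and plain interior earns 36.
  High-quality: elaborate interior gives 48 − 3 = 45; plain interior gives 36 − 0 = 36. No deviation. ✓
  Low-quality: plain interior gives 36 − 0 = 36; elaborate interior gives 48 − 9 = 39. Would deviate. ✗
Try high-quality → plain interior, low-quality → elaborate interior:
  If types separate, plain interior earns payment 48 and elaborate interior earns 36.
  High-quality: plain interior gives 48 − 0 = 48; elaborate interior gives 36 − 3 = 33. No deviation. ✓
  Low-quality: elaborate interior gives 36 − 9 = 27; plain interior gives 48 − 0 = 48. Would deviate. ✗
Neither assignment is incentive-compatible.

None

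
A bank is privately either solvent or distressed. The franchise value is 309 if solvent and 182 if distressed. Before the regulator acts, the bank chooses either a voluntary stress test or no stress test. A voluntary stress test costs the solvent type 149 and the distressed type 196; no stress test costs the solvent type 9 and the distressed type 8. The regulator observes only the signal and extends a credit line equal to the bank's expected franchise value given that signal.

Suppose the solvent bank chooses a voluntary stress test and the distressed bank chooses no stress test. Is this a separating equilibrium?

If types separate, stress test earns payment 309 and no stress test earns 182.
Solvent: stress test gives 309 − 149 = 160; no stress test gives 182 − 9 = 173. Would deviate. ✗
Distressed: no stress test gives 182 − 8 = 174; stress test gives 309 − 196 = 113. No deviation. ✓

No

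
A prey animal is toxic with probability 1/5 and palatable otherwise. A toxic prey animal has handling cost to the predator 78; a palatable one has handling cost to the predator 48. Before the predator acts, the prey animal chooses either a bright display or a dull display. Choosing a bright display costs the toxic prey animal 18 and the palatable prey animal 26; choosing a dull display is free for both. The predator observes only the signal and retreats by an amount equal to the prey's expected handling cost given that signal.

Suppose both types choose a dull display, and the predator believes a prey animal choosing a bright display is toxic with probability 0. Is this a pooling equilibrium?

Yes

At the pooled signal (dull display) the predator holds the prior 1/5 and pays 1/5·78 + 4/5·48 = 54. Off-path (bright display) belief 0 gives 0·78 + 1·48 = 48.
Toxic: dull display gives 54 − 0 = 54; bright display gives 48 − 18 = 30. Stays. ✓
Palatable: dull display gives 54 − 0 = 54; bright display gives 48 − 26 = 22. Stays. ✓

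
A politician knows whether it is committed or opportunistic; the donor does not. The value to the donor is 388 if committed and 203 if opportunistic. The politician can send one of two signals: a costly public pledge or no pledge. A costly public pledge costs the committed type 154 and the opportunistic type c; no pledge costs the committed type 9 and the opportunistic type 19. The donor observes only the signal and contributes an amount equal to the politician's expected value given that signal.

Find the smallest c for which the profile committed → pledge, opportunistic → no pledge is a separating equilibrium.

204

Under separation: pledge → committed (pays 388); no pledge → opportunistic (pays 203).
Committed: 388 − 154 = 234 ≥ 203 − 9 = 194. Holds regardless of c. ✓
Opportunistic: 203 − 19 ≥ 388 − c, so c ≥ 388 − 184 = 204.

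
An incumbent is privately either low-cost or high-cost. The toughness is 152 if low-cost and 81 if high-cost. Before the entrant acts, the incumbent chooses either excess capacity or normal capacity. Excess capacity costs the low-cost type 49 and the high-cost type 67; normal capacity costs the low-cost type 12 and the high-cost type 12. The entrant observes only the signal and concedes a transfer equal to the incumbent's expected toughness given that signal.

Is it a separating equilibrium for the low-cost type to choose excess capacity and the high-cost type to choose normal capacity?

Under separation the entrant infers type exactly: excess capacity → low-cost (pays 152), normal capacity → high-cost (pays 81).
Low-cost: excess capacity gives 152 − 49 = 103; normal capacity gives 81 − 12 = 69. No deviation. ✓
High-cost: normal capacity gives 81 − 12 = 69; excess capacity gives 152 − 67 = 85. Would deviate. ✗

No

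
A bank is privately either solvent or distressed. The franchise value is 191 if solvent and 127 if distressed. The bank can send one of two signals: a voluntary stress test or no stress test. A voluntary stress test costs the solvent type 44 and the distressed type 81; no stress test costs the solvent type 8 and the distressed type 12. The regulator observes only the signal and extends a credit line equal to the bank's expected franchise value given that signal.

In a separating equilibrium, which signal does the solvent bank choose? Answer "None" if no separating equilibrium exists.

stress test

Try solvent → stress test, distressed → no stress test:
  Under separation the regulator infers type exactly: stress test → solvent (pays 191), no stress test → distressed (pays 127).
  Solvent: stress test gives 191 − 44 = 147; no stress test gives 127 − 8 = 119. No deviation. ✓
  Distressed: no stress test gives 127 − 12 = 115; stress test gives 191 − 81 = 110. No deviation. ✓
Both hold — the solvent type sends stress test.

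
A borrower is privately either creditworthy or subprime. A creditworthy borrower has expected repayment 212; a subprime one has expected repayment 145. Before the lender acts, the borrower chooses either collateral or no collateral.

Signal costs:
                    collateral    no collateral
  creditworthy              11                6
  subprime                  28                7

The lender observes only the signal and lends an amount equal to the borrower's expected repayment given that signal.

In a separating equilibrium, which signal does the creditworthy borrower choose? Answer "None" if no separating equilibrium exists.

None

Try creditworthy → collateral, subprime → no collateral:
  If types separate, collateral earns payment 212 and no collateral earns 145.
  Creditworthy: collateral gives 212 − 11 = 201; no collateral gives 145 − 6 = 139. No deviation. ✓
  Subprime: no collateral gives 145 − 7 = 138; collateral gives 212 − 28 = 184. Would deviate. ✗
Try creditworthy → no collateral, subprime → collateral:
  If types separate, no collateral earns payment 212 and collateral earns 145.
  Creditworthy: no collateral gives 212 − 6 = 206; collateral gives 145 − 11 = 134. No deviation. ✓
  Subprime: collateral gives 145 − 28 = 117; no collateral gives 212 − 7 = 205. Would deviate. ✗
Neither assignment is incentive-compatible.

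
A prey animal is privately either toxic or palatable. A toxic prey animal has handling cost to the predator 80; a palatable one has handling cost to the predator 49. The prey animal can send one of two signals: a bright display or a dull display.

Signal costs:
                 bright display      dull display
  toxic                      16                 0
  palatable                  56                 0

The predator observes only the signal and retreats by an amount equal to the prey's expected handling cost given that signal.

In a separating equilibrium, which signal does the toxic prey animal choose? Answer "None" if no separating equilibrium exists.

bright display

Try toxic → bright display, palatable → dull display:
  If types separate, bright display earns payment 80 and dull display earns 49.
  Toxic: bright display gives 80 − 16 = 64; dull display gives 49 − 0 = 49. No deviation. ✓
  Palatable: dull display gives 49 − 0 = 49; bright display gives 80 − 56 = 24. No deviation. ✓
Both hold — the toxic type sends bright display.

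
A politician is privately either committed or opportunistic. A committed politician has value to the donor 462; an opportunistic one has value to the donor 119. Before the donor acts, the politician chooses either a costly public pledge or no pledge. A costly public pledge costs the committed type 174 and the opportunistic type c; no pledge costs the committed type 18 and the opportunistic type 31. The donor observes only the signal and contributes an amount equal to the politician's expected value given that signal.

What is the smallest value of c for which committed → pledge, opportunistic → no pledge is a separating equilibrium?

Under separation: pledge → committed (pays 462); no pledge → opportunistic (pays 119).
Committed: 462 − 174 = 288 ≥ 119 − 18 = 101. Holds regardless of c. ✓
Opportunistic: 119 − 31 ≥ 462 − c, so c ≥ 462 − 88 = 374.

374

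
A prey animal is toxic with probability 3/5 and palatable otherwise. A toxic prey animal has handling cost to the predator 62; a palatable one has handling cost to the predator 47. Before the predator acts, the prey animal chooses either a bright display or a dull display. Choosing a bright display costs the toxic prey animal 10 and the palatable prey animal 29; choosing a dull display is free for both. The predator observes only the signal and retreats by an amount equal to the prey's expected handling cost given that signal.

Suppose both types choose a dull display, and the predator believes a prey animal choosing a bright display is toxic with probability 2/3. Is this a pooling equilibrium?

At the pooled signal (dull display) the predator holds the prior 3/5 and pays 3/5·62 + 2/5·47 = 56. Off-path (bright display) belief 2/3 gives 2/3·62 + 1/3·47 = 57.
Toxic: dull display gives 56 − 0 = 56; bright display gives 57 − 10 = 47. Stays. ✓
Palatable: dull display gives 56 − 0 = 56; bright display gives 57 − 29 = 28. Stays. ✓

Yes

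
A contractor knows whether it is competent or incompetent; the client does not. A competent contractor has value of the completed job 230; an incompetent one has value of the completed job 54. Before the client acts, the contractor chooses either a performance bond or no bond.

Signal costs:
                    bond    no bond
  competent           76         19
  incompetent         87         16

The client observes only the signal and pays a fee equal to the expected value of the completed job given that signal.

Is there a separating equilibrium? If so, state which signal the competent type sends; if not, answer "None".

Try competent → bond, incompetent → no bond:
  If types separate, bond earns payment 230 and no bond earns 54.
  Competent: bond gives 230 − 76 = 154; no bond gives 54 − 19 = 35. No deviation. ✓
  Incompetent: no bond gives 54 − 16 = 38; bond gives 230 − 87 = 143. Would deviate. ✗
Try competent → no bond, incompetent → bond:
  If types separate, no bond earns payment 230 and bond earns 54.
  Competent: no bond gives 230 − 19 = 211; bond gives 54 − 76 = -22. No deviation. ✓
  Incompetent: bond gives 54 − 87 = -33; no bond gives 230 − 16 = 214. Would deviate. ✗
Neither assignment is incentive-compatible.

None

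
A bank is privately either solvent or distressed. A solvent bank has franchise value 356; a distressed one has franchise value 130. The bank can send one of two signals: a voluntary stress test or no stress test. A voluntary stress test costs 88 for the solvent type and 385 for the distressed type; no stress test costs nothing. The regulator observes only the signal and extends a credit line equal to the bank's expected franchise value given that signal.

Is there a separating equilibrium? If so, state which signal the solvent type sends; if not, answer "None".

stress test

Try solvent → stress test, distressed → no stress test:
  If types separate, stress test earns payment 356 and no stress test earns 130.
  Solvent: stress test gives 356 − 88 = 268; no stress test gives 130 − 0 = 130. No deviation. ✓
  Distressed: no stress test gives 130 − 0 = 130; stress test gives 356 − 385 = -29. No deviation. ✓
Both hold — the solvent type sends stress test.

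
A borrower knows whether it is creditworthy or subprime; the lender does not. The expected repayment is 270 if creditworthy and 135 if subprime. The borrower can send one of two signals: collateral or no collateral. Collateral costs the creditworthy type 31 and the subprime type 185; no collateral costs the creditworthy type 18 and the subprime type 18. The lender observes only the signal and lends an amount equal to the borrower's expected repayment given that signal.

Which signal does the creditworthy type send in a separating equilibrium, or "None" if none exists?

Try creditworthy → collateral, subprime → no collateral:
  If types separate, collateral earns payment 270 and no collateral earns 135.
  Creditworthy: collateral gives 270 − 31 = 239; no collateral gives 135 − 18 = 117. No deviation. ✓
  Subprime: no collateral gives 135 − 18 = 117; collateral gives 270 − 185 = 85. No deviation. ✓
Both hold — the creditworthy type sends collateral.

collateral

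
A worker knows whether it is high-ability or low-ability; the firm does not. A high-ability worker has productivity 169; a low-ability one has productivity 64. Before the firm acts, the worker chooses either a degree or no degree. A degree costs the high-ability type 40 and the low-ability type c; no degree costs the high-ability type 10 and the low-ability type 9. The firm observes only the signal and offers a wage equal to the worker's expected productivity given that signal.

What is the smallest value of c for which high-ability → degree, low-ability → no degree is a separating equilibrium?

114

Under separation: degree → high-ability (pays 169); no degree → low-ability (pays 64).
High-ability: 169 − 40 = 129 ≥ 64 − 10 = 54. Holds regardless of c. ✓
Low-ability: 64 − 9 ≥ 169 − c, so c ≥ 169 − 55 = 114.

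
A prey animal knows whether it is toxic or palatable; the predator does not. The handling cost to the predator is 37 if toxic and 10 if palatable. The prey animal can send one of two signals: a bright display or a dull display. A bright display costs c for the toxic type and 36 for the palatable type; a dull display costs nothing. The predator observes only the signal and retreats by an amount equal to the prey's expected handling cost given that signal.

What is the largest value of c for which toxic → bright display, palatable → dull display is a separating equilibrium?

27

Under separation: bright display → toxic (pays 37); dull display → palatable (pays 10).
Palatable: 10 − 0 = 10 ≥ 37 − 36 = 1. Holds regardless of c. ✓
Toxic: 37 − c ≥ 10 − 0, so c ≤ 37 − 10 = 27.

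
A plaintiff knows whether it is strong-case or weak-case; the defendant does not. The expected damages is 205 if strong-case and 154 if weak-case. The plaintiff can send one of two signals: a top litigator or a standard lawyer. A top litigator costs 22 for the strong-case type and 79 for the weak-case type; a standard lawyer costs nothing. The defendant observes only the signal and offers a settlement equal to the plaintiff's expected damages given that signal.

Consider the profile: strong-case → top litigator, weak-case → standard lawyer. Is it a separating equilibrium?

Yes

If types separate, top litigator earns payment 205 and standard lawyer earns 154.
Strong-case: top litigator gives 205 − 22 = 183; standard lawyer gives 154 − 0 = 154. No deviation. ✓
Weak-case: standard lawyer gives 154 − 0 = 154; top litigator gives 205 − 79 = 126. No deviation. ✓
Both incentive constraints hold.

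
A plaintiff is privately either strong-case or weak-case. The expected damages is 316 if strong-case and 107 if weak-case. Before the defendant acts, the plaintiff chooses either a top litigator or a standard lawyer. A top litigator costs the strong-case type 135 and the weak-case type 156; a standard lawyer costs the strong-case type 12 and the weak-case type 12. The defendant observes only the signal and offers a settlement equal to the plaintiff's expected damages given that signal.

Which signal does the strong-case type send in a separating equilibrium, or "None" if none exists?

None

Try strong-case → top litigator, weak-case → standard lawyer:
  If types separate, top litigator earns payment 316 and standard lawyer earns 107.
  Strong-case: top litigator gives 316 − 135 = 181; standard lawyer gives 107 − 12 = 95. No deviation. ✓
  Weak-case: standard lawyer gives 107 − 12 = 95; top litigator gives 316 − 156 = 160. Would deviate. ✗
Try strong-case → standard lawyer, weak-case → top litigator:
  If types separate, standard lawyer earns payment 316 and top litigator earns 107.
  Strong-case: standard lawyer gives 316 − 12 = 304; top litigator gives 107 − 135 = -28. No deviation. ✓
  Weak-case: top litigator gives 107 − 156 = -49; standard lawyer gives 316 − 12 = 304. Would deviate. ✗
Neither assignment is incentive-compatible.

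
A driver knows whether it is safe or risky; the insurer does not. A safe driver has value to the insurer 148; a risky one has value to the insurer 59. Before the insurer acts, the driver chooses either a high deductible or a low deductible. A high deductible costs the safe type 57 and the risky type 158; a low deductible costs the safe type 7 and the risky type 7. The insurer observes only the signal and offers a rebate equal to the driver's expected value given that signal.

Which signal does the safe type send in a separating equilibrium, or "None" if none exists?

high deductible

Try safe → high deductible, risky → low deductible:
  If types separate, high deductible earns payment 148 and low deductible earns 59.
  Safe: high deductible gives 148 − 57 = 91; low deductible gives 59 − 7 = 52. No deviation. ✓
  Risky: low deductible gives 59 − 7 = 52; high deductible gives 148 − 158 = -10. No deviation. ✓
Both hold — the safe type sends high deductible.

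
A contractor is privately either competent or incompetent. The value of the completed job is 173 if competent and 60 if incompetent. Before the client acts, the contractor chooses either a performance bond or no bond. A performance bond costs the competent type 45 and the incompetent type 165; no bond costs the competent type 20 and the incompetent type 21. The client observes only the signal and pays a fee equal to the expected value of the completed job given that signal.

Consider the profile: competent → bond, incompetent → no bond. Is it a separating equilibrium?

Yes

If types separate, bond earns payment 173 and no bond earns 60.
Competent: bond gives 173 − 45 = 128; no bond gives 60 − 20 = 40. No deviation. ✓
Incompetent: no bond gives 60 − 21 = 39; bond gives 173 − 165 = 8. No deviation. ✓
Both incentive constraints hold.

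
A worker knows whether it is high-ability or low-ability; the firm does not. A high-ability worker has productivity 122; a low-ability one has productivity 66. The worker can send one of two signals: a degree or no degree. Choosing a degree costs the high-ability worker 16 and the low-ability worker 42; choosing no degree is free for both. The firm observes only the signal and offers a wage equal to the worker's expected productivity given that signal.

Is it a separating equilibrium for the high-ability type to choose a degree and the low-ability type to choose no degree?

No

Under separation the firm infers type exactly: degree → high-ability (pays 122), no degree → low-ability (pays 66).
High-ability: degree gives 122 − 16 = 106; no degree gives 66 − 0 = 66. No deviation. ✓
Low-ability: no degree gives 66 − 0 = 66; degree gives 122 − 42 = 80. Would deviate. ✗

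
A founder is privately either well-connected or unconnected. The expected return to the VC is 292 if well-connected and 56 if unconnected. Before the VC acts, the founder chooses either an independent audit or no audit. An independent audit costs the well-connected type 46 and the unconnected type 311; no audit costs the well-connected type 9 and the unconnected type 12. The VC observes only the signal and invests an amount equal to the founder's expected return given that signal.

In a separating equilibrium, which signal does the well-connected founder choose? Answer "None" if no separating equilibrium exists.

Try well-connected → audit, unconnected → no audit:
  Under separation the VC infers type exactly: audit → well-connected (pays 292), no audit → unconnected (pays 56).
  Well-connected: audit gives 292 − 46 = 246; no audit gives 56 − 9 = 47. No deviation. ✓
  Unconnected: no audit gives 56 − 12 = 44; audit gives 292 − 311 = -19. No deviation. ✓
Both hold — the well-connected type sends audit.

audit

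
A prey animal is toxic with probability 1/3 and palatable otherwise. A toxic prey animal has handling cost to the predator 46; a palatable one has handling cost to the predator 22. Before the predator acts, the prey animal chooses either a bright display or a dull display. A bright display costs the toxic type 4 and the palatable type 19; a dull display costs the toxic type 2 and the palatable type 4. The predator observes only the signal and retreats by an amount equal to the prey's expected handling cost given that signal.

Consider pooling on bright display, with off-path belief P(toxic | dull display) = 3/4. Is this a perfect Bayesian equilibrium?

No

On the equilibrium path (bright display) the predator holds the prior 1/3 and pays 1/3·46 + 2/3·22 = 30. Off-path (dull display) belief 3/4 gives 3/4·46 + 1/4·22 = 40.
Toxic: bright display gives 30 − 4 = 26; dull display gives 40 − 2 = 38. Deviates. ✗
Palatable: bright display gives 30 − 19 = 11; dull display gives 40 − 4 = 36. Deviates. ✗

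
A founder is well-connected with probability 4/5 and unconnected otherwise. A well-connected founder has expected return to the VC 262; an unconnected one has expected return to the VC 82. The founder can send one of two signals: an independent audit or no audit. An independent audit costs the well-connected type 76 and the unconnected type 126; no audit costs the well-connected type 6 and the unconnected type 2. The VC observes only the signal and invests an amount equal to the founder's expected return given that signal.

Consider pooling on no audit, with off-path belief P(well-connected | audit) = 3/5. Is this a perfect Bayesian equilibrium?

Yes

On the equilibrium path (no audit) the VC holds the prior 4/5 and pays 4/5·262 + 1/5·82 = 226. Off-path (audit) belief 3/5 gives 3/5·262 + 2/5·82 = 190.
Well-connected: no audit gives 226 − 6 = 220; audit gives 190 − 76 = 114. Stays. ✓
Unconnected: no audit gives 226 − 2 = 224; audit gives 190 − 126 = 64. Stays. ✓
Beliefs are Bayes-consistent on-path and both types best-respond.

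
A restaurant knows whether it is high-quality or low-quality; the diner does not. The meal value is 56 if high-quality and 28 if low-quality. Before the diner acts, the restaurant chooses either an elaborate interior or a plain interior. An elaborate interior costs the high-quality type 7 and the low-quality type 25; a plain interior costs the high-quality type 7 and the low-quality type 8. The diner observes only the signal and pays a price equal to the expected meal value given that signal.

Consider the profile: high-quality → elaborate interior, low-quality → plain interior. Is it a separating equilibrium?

No

Under separation the diner infers type exactly: elaborate interior → high-quality (pays 56), plain interior → low-quality (pays 28).
High-quality: elaborate interior gives 56 − 7 = 49; plain interior gives 28 − 7 = 21. No deviation. ✓
Low-quality: plain interior gives 28 − 8 = 20; elaborate interior gives 56 − 25 = 31. Would deviate. ✗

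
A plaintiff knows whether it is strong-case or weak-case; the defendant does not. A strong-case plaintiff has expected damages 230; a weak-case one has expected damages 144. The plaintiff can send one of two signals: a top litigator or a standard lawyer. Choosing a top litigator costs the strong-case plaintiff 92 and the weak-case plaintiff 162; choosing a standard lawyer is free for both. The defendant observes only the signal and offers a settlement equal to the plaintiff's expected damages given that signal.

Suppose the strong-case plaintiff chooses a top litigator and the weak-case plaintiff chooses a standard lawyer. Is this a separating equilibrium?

If types separate, top litigator earns payment 230 and standard lawyer earns 144.
Strong-case: top litigator gives 230 − 92 = 138; standard lawyer gives 144 − 0 = 144. Would deviate. ✗
Weak-case: standard lawyer gives 144 − 0 = 144; top litigator gives 230 − 162 = 68. No deviation. ✓

No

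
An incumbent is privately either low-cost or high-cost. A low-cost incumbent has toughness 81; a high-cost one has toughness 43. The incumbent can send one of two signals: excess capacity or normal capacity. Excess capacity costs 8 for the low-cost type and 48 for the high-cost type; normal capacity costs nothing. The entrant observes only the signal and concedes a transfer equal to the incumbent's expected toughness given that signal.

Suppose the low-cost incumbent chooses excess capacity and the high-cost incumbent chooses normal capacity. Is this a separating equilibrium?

Under separation the entrant infers type exactly: excess capacity → low-cost (pays 81), normal capacity → high-cost (pays 43).
Low-cost: excess capacity gives 81 − 8 = 73; normal capacity gives 43 − 0 = 43. No deviation. ✓
High-cost: normal capacity gives 43 − 0 = 43; excess capacity gives 81 − 48 = 33. No deviation. ✓
Both incentive constraints hold.

Yes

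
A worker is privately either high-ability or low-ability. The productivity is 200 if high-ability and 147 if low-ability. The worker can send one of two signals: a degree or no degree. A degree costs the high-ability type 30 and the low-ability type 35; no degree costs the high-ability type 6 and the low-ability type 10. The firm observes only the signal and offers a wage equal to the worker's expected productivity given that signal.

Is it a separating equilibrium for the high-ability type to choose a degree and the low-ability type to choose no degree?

If types separate, degree earns payment 200 and no degree earns 147.
High-ability: degree gives 200 − 30 = 170; no degree gives 147 − 6 = 141. No deviation. ✓
Low-ability: no degree gives 147 − 10 = 137; degree gives 200 − 35 = 165. Would deviate. ✗

No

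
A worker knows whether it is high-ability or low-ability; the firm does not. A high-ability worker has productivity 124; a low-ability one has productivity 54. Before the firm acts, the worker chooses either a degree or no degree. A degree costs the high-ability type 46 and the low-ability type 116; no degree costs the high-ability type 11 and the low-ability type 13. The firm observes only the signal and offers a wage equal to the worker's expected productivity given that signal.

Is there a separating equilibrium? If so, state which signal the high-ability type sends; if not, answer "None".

degree

Try high-ability → degree, low-ability → no degree:
  If types separate, degree earns payment 124 and no degree earns 54.
  High-ability: degree gives 124 − 46 = 78; no degree gives 54 − 11 = 43. No deviation. ✓
  Low-ability: no degree gives 54 − 13 = 41; degree gives 124 − 116 = 8. No deviation. ✓
Both hold — the high-ability type sends degree.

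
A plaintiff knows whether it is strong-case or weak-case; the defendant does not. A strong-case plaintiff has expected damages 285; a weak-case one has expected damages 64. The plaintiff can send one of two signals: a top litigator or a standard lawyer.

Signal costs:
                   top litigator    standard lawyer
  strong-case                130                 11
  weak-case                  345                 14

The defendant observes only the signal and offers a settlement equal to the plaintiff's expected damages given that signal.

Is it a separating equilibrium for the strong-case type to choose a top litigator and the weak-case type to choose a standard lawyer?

Yes

If types separate, top litigator earns payment 285 and standard lawyer earns 64.
Strong-case: top litigator gives 285 − 130 = 155; standard lawyer gives 64 − 11 = 53. No deviation. ✓
Weak-case: standard lawyer gives 64 − 14 = 50; top litigator gives 285 − 345 = -60. No deviation. ✓
Neither type gains from mimicking the other.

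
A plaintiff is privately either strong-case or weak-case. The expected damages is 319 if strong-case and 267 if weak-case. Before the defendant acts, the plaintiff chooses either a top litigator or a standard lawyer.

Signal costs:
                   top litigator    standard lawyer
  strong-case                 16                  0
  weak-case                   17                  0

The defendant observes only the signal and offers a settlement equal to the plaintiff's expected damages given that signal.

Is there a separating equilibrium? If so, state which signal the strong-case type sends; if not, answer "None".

Try strong-case → top litigator, weak-case → standard lawyer:
  Under separation the defendant infers type exactly: top litigator → strong-case (pays 319), standard lawyer → weak-case (pays 267).
  Strong-case: top litigator gives 319 − 16 = 303; standard lawyer gives 267 − 0 = 267. No deviation. ✓
  Weak-case: standard lawyer gives 267 − 0 = 267; top litigator gives 319 − 17 = 302. Would deviate. ✗
Try strong-case → standard lawyer, weak-case → top litigator:
  Under separation the defendant infers type exactly: standard lawyer → strong-case (pays 319), top litigator → weak-case (pays 267).
  Strong-case: standard lawyer gives 319 − 0 = 319; top litigator gives 267 − 16 = 251. No deviation. ✓
  Weak-case: top litigator gives 267 − 17 = 250; standard lawyer gives 319 − 0 = 319. Would deviate. ✗
Neither assignment is incentive-compatible.

None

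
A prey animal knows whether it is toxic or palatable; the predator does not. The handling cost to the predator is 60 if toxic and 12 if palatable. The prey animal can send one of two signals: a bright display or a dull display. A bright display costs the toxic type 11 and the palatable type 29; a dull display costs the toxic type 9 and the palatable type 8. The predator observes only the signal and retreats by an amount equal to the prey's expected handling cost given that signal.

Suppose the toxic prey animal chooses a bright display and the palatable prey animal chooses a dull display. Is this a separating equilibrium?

If types separate, bright display earns payment 60 and dull display earns 12.
Toxic: bright display gives 60 − 11 = 49; dull display gives 12 − 9 = 3. No deviation. ✓
Palatable: dull display gives 12 − 8 = 4; bright display gives 60 − 29 = 31. Would deviate. ✗

No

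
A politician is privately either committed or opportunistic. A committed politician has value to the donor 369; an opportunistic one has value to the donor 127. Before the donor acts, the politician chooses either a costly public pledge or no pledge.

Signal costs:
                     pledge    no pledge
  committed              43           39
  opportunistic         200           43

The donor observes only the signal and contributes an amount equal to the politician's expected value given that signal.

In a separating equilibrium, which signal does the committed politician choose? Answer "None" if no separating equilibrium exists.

Try committed → pledge, opportunistic → no pledge:
  Under separation the donor infers type exactly: pledge → committed (pays 369), no pledge → opportunistic (pays 127).
  Committed: pledge gives 369 − 43 = 326; no pledge gives 127 − 39 = 88. No deviation. ✓
  Opportunistic: no pledge gives 127 − 43 = 84; pledge gives 369 − 200 = 169. Would deviate. ✗
Try committed → no pledge, opportunistic → pledge:
  Under separation the donor infers type exactly: no pledge → committed (pays 369), pledge → opportunistic (pays 127).
  Committed: no pledge gives 369 − 39 = 330; pledge gives 127 − 43 = 84. No deviation. ✓
  Opportunistic: pledge gives 127 − 200 = -73; no pledge gives 369 − 43 = 326. Would deviate. ✗
Neither assignment is incentive-compatible.

None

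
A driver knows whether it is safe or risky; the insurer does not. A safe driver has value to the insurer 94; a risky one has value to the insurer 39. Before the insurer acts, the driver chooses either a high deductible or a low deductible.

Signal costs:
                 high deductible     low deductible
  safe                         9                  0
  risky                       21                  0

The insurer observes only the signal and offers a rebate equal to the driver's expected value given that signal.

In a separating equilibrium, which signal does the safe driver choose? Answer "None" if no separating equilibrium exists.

None

Try safe → high deductible, risky → low deductible:
  If types separate, high deductible earns payment 94 and low deductible earns 39.
  Safe: high deductible gives 94 − 9 = 85; low deductible gives 39 − 0 = 39. No deviation. ✓
  Risky: low deductible gives 39 − 0 = 39; high deductible gives 94 − 21 = 73. Would deviate. ✗
Try safe → low deductible, risky → high deductible:
  If types separate, low deductible earns payment 94 and high deductible earns 39.
  Safe: low deductible gives 94 − 0 = 94; high deductible gives 39 − 9 = 30. No deviation. ✓
  Risky: high deductible gives 39 − 21 = 18; low deductible gives 94 − 0 = 94. Would deviate. ✗
Neither assignment is incentive-compatible.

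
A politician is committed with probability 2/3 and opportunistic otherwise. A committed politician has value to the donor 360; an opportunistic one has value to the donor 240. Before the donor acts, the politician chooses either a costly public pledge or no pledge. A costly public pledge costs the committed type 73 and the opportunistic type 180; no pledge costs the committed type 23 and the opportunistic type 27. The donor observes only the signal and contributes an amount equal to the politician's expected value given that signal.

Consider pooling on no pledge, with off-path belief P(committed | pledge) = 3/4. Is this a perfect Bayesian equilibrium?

On the equilibrium path (no pledge) the donor holds the prior 2/3 and pays 2/3·360 + 1/3·240 = 320. Off-path (pledge) belief 3/4 gives 3/4·360 + 1/4·240 = 330.
Committed: no pledge gives 320 − 23 = 297; pledge gives 330 − 73 = 257. Stays. ✓
Opportunistic: no pledge gives 320 − 27 = 293; pledge gives 330 − 180 = 150. Stays. ✓
Beliefs are Bayes-consistent on-path and both types best-respond.

Yes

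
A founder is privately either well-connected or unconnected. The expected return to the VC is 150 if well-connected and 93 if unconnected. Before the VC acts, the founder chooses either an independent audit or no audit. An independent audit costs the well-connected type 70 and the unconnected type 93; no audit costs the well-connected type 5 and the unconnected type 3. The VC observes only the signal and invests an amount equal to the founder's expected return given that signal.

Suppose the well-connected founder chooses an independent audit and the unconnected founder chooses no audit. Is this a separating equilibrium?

No

Under separation the VC infers type exactly: audit → well-connected (pays 150), no audit → unconnected (pays 93).
Well-connected: audit gives 150 − 70 = 80; no audit gives 93 − 5 = 88. Would deviate. ✗
Unconnected: no audit gives 93 − 3 = 90; audit gives 150 − 93 = 57. No deviation. ✓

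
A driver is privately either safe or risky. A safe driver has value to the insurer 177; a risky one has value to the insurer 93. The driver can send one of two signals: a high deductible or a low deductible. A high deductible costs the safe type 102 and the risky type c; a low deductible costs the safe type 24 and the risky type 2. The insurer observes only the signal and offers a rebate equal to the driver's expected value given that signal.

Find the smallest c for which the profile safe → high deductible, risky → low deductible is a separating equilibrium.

Under separation: high deductible → safe (pays 177); low deductible → risky (pays 93).
Safe: 177 − 102 = 75 ≥ 93 − 24 = 69. Holds regardless of c. ✓
Risky: 93 − 2 ≥ 177 − c, so c ≥ 177 − 91 = 86.

86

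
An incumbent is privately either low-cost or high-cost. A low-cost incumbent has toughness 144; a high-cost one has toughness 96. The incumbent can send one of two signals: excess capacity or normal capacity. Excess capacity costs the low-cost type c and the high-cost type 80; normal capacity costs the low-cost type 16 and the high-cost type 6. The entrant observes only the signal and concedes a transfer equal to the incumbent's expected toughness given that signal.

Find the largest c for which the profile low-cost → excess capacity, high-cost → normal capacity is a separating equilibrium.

Under separation: excess capacity → low-cost (pays 144); normal capacity → high-cost (pays 96).
High-cost: 96 − 6 = 90 ≥ 144 − 80 = 64. Holds regardless of c. ✓
Low-cost: 144 − c ≥ 96 − 16, so c ≤ 144 − 80 = 64.

64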